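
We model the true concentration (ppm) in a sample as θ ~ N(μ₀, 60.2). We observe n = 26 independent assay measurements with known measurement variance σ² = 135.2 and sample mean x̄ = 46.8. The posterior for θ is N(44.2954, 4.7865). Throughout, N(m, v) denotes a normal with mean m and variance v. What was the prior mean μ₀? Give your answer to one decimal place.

μ₀ = 15.3

The posterior mean is a precision-weighted average: μ_n = (τ₀μ₀ + τ_data·x̄)/(τ₀+τ_data), with τ₀=1/σ₀² and τ_data=n/σ².
Here τ₀ = 1/60.2 = 0.016611 and τ_data = 26/135.2 = 0.192308, so τ_n = 0.208919.
Rearranging for μ₀: μ₀ = (μ_n·τ_n − τ_data·x̄)/τ₀ = (44.2954·0.208919 − 0.192308·46.8) / 0.016611 = 0.254136/0.016611 ≈ 15.3.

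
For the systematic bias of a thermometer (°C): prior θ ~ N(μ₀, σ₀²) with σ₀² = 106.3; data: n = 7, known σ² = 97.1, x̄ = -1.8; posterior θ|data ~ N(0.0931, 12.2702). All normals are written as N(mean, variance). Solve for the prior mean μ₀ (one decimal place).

μ₀ = 14.6

With known observation variance, the Normal–Normal posterior has precision τ_n = τ₀ + n/σ² and mean μ_n = (τ₀μ₀ + (n/σ²)x̄)/τ_n.
Here τ₀ = 1/106.3 = 0.009407 and τ_data = 7/97.1 = 0.072091, so τ_n = 0.081498.
Rearranging for μ₀: μ₀ = (μ_n·τ_n − τ_data·x̄)/τ₀ = (0.0931·0.081498 − 0.072091·-1.8) / 0.009407 = 0.137351/0.009407 ≈ 14.6.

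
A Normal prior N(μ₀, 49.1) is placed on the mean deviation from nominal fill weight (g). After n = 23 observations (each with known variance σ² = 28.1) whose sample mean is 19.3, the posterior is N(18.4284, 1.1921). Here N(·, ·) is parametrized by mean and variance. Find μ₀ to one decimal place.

μ₀ = -16.6

With known observation variance, the Normal–Normal posterior has precision τ_n = τ₀ + n/σ² and mean μ_n = (τ₀μ₀ + (n/σ²)x̄)/τ_n.
Here τ₀ = 1/49.1 = 0.020367 and τ_data = 23/28.1 = 0.818505, so τ_n = 0.838872.
Rearranging for μ₀: μ₀ = (μ_n·τ_n − τ_data·x̄)/τ₀ = (18.4284·0.838872 − 0.818505·19.3) / 0.020367 = -0.338078/0.020367 ≈ -16.6.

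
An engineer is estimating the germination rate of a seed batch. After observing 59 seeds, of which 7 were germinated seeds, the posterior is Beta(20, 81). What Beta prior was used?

Beta is conjugate to the binomial likelihood: posterior = Beta(a+s, b+f).
Subtract the data counts: 20−7=13, 81−52=29.

Beta(13, 29)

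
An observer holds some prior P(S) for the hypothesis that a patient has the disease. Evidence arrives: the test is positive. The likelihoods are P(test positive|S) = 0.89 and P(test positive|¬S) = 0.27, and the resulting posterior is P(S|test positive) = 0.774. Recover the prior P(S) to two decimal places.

P(S) = 0.51

Bayes' rule in odds form gives O(S|E) = O(S)·[P(E|S)/P(E|¬S)], hence O(S) = O(S|E)/LR.
Posterior odds = 0.774/(1−0.774) = 3.4248. LR = 0.89/0.27 = 3.2963.
Prior odds = 3.4248/3.2963 = 1.0390, so P(S) = 1.0390/(1+1.0390) ≈ 0.51.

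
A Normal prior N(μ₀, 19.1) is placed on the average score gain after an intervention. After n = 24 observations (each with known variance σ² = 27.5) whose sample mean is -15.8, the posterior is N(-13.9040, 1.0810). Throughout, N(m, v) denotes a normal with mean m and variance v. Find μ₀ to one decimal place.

μ₀ = 17.7

The posterior mean is a precision-weighted average: μ_n = (τ₀μ₀ + τ_data·x̄)/(τ₀+τ_data), with τ₀=1/σ₀² and τ_data=n/σ².
Here τ₀ = 1/19.1 = 0.052356 and τ_data = 24/27.5 = 0.872727, so τ_n = 0.925083.
Rearranging for μ₀: μ₀ = (μ_n·τ_n − τ_data·x̄)/τ₀ = (-13.9040·0.925083 − 0.872727·-15.8) / 0.052356 = 0.926733/0.052356 ≈ 17.7.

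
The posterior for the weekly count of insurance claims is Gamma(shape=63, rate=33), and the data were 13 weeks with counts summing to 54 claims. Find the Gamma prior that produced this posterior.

Gamma(shape=9, rate=20)

A Gamma(α, β) prior (rate parametrization) on a Poisson rate with n observations summing to S gives posterior Gamma(α+S, β+n).
So α = 63 − 54 = 9 and β = 33 − 13 = 20.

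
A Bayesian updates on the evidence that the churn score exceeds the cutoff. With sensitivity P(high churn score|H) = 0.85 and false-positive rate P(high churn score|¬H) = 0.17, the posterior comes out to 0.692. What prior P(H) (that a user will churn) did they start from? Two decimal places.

In odds form, posterior odds = prior odds × likelihood ratio, so prior odds = posterior odds ÷ LR.
Posterior odds = 0.692/(1−0.692) = 2.2468. LR = 0.85/0.17 = 5.0000.
Prior odds = 2.2468/5.0000 = 0.4494, so P(H) = 0.4494/(1+0.4494) ≈ 0.31.

P(H) = 0.31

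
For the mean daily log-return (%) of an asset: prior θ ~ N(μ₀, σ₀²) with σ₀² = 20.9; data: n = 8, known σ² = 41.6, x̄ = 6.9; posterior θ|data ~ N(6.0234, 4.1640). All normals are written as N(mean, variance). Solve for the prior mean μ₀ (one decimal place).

With known observation variance, the Normal–Normal posterior has precision τ_n = τ₀ + n/σ² and mean μ_n = (τ₀μ₀ + (n/σ²)x̄)/τ_n.
Here τ₀ = 1/20.9 = 0.047847 and τ_data = 8/41.6 = 0.192308, so τ_n = 0.240155.
Rearranging for μ₀: μ₀ = (μ_n·τ_n − τ_data·x̄)/τ₀ = (6.0234·0.240155 − 0.192308·6.9) / 0.047847 = 0.119624/0.047847 ≈ 2.5.

μ₀ = 2.5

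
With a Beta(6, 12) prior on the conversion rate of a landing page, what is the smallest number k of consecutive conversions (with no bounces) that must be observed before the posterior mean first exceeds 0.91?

After k conversions and 0 bounces the posterior is Beta(6+k, 12), with mean (6+k)/(6+12+k).
Set (6+k)/(18+k) > 0.91 and solve: k > (0.91·18 − 6)/(1 − 0.91) = 115.333.
The smallest integer exceeding 115.333 is 116, and checking k=116: (122)/(134) = 0.9104 > 0.91.

k = 116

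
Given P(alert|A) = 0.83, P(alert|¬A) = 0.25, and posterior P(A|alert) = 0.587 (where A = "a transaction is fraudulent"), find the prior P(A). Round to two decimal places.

In odds form, posterior odds = prior odds × likelihood ratio, so prior odds = posterior odds ÷ LR.
Posterior odds = 0.587/(1−0.587) = 1.4213. LR = 0.83/0.25 = 3.3200.
Prior odds = 1.4213/3.3200 = 0.4281, so P(A) = 0.4281/(1+0.4281) ≈ 0.30.

P(A) = 0.30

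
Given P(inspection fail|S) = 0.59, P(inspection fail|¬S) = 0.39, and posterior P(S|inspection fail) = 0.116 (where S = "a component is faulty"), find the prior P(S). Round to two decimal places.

In odds form, posterior odds = prior odds × likelihood ratio, so prior odds = posterior odds ÷ LR.
Posterior odds = 0.116/(1−0.116) = 0.1312. LR = 0.59/0.39 = 1.5128.
Prior odds = 0.1312/1.5128 = 0.0867, so P(S) = 0.0867/(1+0.0867) ≈ 0.08.

P(S) = 0.08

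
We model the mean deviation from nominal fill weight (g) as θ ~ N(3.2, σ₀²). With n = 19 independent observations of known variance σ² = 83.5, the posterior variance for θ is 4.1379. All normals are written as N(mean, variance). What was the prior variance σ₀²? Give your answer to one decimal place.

σ₀² = 70.8

Posterior precision equals prior precision plus data precision: 1/σ_n² = 1/σ₀² + n/σ².
So 1/σ₀² = 1/4.1379 − 19/83.5 = 0.241668 − 0.227545 = 0.014123.
Hence σ₀² = 1/0.014123 ≈ 70.8.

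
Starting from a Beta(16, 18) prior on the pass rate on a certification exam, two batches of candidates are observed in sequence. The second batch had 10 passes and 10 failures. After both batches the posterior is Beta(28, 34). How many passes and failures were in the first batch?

2 passes and 6 failures

Because Beta–binomial updating is additive in the counts, the combined data contributed (α_post−α_prior, β_post−β_prior) successes and failures.
Total across both batches: 28−16=12 passes, 34−18=16 failures.
Subtract the second batch: 12−10=2 passes and 16−10=6 failures.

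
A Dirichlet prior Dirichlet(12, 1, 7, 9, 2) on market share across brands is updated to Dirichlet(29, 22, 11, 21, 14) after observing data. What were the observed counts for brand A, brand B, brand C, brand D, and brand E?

For a Dirichlet(α) prior with multinomial counts c, the posterior is Dirichlet(α + c) componentwise.
Counts are posterior − prior componentwise: 29−12=17, 22−1=21, 11−7=4, 21−9=12, 14−2=12.

counts (17, 21, 4, 12, 12)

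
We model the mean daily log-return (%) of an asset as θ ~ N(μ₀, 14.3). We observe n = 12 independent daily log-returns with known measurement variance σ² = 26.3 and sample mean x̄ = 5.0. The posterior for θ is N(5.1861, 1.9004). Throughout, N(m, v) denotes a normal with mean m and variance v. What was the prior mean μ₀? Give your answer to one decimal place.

The posterior mean is a precision-weighted average: μ_n = (τ₀μ₀ + τ_data·x̄)/(τ₀+τ_data), with τ₀=1/σ₀² and τ_data=n/σ².
Here τ₀ = 1/14.3 = 0.069930 and τ_data = 12/26.3 = 0.456274, so τ_n = 0.526204.
Rearranging for μ₀: μ₀ = (μ_n·τ_n − τ_data·x̄)/τ₀ = (5.1861·0.526204 − 0.456274·5.0) / 0.069930 = 0.447577/0.069930 ≈ 6.4.

μ₀ = 6.4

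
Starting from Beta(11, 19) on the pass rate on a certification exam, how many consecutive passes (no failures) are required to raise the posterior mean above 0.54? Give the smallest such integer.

k = 12

After k passes and 0 failures the posterior is Beta(11+k, 19), with mean (11+k)/(11+19+k).
Set (11+k)/(30+k) > 0.54 and solve: k > (0.54·30 − 11)/(1 − 0.54) = 11.304.
The smallest integer exceeding 11.304 is 12, and checking k=12: (23)/(42) = 0.5476 > 0.54.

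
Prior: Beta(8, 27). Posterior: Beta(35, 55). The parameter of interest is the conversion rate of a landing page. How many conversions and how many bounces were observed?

Beta is conjugate to the binomial likelihood: posterior = Beta(a+s, b+f).
So s = 35 − 8 = 27 and f = 55 − 27 = 28.

27 conversions and 28 bounces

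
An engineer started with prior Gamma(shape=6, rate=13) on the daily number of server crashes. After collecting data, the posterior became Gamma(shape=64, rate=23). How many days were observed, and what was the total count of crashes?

n = 10 days with total 58 crashes

Gamma–Poisson conjugacy: posterior shape = α + Σxᵢ, posterior rate = β + n.
Matching: Σxᵢ = 64 − 6 = 58 and n = 23 − 13 = 10.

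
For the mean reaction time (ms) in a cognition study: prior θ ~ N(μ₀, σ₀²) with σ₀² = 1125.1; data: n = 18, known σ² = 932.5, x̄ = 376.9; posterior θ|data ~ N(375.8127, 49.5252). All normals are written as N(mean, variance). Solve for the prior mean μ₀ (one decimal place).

μ₀ = 352.2

With known observation variance, the Normal–Normal posterior has precision τ_n = τ₀ + n/σ² and mean μ_n = (τ₀μ₀ + (n/σ²)x̄)/τ_n.
Here τ₀ = 1/1125.1 = 0.000889 and τ_data = 18/932.5 = 0.019303, so τ_n = 0.020192.
Rearranging for μ₀: μ₀ = (μ_n·τ_n − τ_data·x̄)/τ₀ = (375.8127·0.020192 − 0.019303·376.9) / 0.000889 = 0.313109/0.000889 ≈ 352.2.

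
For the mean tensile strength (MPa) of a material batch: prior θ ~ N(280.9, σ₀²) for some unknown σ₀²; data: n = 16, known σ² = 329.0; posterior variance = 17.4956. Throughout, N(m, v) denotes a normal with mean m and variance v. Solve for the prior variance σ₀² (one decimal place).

Posterior precision equals prior precision plus data precision: 1/σ_n² = 1/σ₀² + n/σ².
So 1/σ₀² = 1/17.4956 − 16/329.0 = 0.057157 − 0.048632 = 0.008525.
Hence σ₀² = 1/0.008525 ≈ 117.3.

σ₀² = 117.3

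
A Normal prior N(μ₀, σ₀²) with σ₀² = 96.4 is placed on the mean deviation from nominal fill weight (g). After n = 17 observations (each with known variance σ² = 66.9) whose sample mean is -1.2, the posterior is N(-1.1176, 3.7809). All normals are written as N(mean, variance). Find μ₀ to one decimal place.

The posterior mean is a precision-weighted average: μ_n = (τ₀μ₀ + τ_data·x̄)/(τ₀+τ_data), with τ₀=1/σ₀² and τ_data=n/σ².
Here τ₀ = 1/96.4 = 0.010373 and τ_data = 17/66.9 = 0.254111, so τ_n = 0.264484.
Rearranging for μ₀: μ₀ = (μ_n·τ_n − τ_data·x̄)/τ₀ = (-1.1176·0.264484 − 0.254111·-1.2) / 0.010373 = 0.009346/0.010373 ≈ 0.9.

μ₀ = 0.9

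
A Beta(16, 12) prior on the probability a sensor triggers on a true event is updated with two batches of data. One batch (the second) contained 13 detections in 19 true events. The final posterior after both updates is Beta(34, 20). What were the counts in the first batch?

Sequential conjugate updates are equivalent to a single update on the pooled data, so total successes = posterior α − prior α and total failures = posterior β − prior β.
Total across both batches: 34−16=18 detections, 20−12=8 misses.
Subtract the second batch: 18−13=5 detections and 8−6=2 misses.

5 detections and 2 misses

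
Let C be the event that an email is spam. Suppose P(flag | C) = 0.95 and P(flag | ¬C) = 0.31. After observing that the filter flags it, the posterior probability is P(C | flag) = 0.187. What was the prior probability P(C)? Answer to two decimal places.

P(C) = 0.07

Bayes' rule in odds form gives O(C|E) = O(C)·[P(E|C)/P(E|¬C)], hence O(C) = O(C|E)/LR.
Posterior odds = 0.187/(1−0.187) = 0.2300. LR = 0.95/0.31 = 3.0645.
Prior odds = 0.2300/3.0645 = 0.0751, so P(C) = 0.0751/(1+0.0751) ≈ 0.07.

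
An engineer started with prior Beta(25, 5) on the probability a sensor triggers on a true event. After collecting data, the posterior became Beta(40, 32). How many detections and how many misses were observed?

Under Beta–binomial conjugacy the posterior parameters are (α+s, β+f).
Match parameters: s=40−25=15, f=32−5=27.

15 detections and 27 misses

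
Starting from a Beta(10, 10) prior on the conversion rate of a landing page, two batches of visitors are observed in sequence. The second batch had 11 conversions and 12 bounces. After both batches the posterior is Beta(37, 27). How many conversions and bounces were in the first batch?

16 conversions and 5 bounces

Sequential conjugate updates are equivalent to a single update on the pooled data, so total successes = posterior α − prior α and total failures = posterior β − prior β.
Total across both batches: 37−10=27 conversions, 27−10=17 bounces.
Subtract the second batch: 27−11=16 conversions and 17−12=5 bounces.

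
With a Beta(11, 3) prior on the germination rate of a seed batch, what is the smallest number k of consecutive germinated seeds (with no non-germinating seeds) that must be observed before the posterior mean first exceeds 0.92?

After k germinated seeds and 0 non-germinating seeds the posterior is Beta(11+k, 3), with mean (11+k)/(11+3+k).
Set (11+k)/(14+k) > 0.92 and solve: k > (0.92·14 − 11)/(1 − 0.92) = 23.500.
The smallest integer exceeding 23.500 is 24.

k = 24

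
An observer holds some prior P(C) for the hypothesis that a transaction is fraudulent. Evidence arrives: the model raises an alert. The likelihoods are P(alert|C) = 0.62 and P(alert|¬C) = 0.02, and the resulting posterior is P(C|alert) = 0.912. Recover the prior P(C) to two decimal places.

P(C) = 0.25

In odds form, posterior odds = prior odds × likelihood ratio, so prior odds = posterior odds ÷ LR.
Posterior odds = 0.912/(1−0.912) = 10.3636. LR = 0.62/0.02 = 31.0000.
Prior odds = 10.3636/31.0000 = 0.3343, so P(C) = 0.3343/(1+0.3343) ≈ 0.25.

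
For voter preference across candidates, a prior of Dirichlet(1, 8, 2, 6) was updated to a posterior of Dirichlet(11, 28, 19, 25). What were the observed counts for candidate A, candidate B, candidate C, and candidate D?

For a Dirichlet(α) prior with multinomial counts c, the posterior is Dirichlet(α + c) componentwise.
Counts are posterior − prior componentwise: 11−1=10, 28−8=20, 19−2=17, 25−6=19.

counts (10, 20, 17, 19)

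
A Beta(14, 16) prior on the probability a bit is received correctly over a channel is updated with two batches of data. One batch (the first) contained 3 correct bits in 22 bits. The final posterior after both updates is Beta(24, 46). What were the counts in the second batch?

Sequential conjugate updates are equivalent to a single update on the pooled data, so total successes = posterior α − prior α and total failures = posterior β − prior β.
Total across both batches: 24−14=10 correct bits, 46−16=30 errors.
Subtract the first batch: 10−3=7 correct bits and 30−19=11 errors.

7 correct bits and 11 errors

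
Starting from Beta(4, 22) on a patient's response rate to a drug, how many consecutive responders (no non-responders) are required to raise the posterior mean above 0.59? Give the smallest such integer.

k = 28

After k responders and 0 non-responders the posterior is Beta(4+k, 22), with mean (4+k)/(4+22+k).
Set (4+k)/(26+k) > 0.59 and solve: k > (0.59·26 − 4)/(1 − 0.59) = 27.659.
The smallest integer exceeding 27.659 is 28.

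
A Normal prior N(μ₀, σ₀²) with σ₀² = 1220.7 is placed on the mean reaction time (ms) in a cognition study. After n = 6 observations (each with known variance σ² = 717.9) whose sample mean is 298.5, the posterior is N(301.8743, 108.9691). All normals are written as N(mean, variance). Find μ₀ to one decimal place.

With known observation variance, the Normal–Normal posterior has precision τ_n = τ₀ + n/σ² and mean μ_n = (τ₀μ₀ + (n/σ²)x̄)/τ_n.
Here τ₀ = 1/1220.7 = 0.000819 and τ_data = 6/717.9 = 0.008358, so τ_n = 0.009177.
Rearranging for μ₀: μ₀ = (μ_n·τ_n − τ_data·x̄)/τ₀ = (301.8743·0.009177 − 0.008358·298.5) / 0.000819 = 0.275437/0.000819 ≈ 336.3.

μ₀ = 336.3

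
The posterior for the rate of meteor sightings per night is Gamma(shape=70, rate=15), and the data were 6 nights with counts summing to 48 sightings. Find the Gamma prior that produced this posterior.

Gamma(shape=22, rate=9)

A Gamma(α, β) prior (rate parametrization) on a Poisson rate with n observations summing to S gives posterior Gamma(α+S, β+n).
So α = 70 − 48 = 22 and β = 15 − 6 = 9.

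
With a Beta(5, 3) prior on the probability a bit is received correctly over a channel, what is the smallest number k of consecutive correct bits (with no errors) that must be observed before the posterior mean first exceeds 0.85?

k = 13

After k correct bits and 0 errors the posterior is Beta(5+k, 3), with mean (5+k)/(5+3+k).
Set (5+k)/(8+k) > 0.85 and solve: k > (0.85·8 − 5)/(1 − 0.85) = 12.000.
The smallest integer exceeding 12.000 is 13, and checking k=13: (18)/(21) = 0.8571 > 0.85.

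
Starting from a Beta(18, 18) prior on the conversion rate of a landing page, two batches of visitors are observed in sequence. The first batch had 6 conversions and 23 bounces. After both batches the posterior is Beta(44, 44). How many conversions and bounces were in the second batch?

Sequential conjugate updates are equivalent to a single update on the pooled data, so total successes = posterior α − prior α and total failures = posterior β − prior β.
Total across both batches: 44−18=26 conversions, 44−18=26 bounces.
Subtract the first batch: 26−6=20 conversions and 26−23=3 bounces.

20 conversions and 3 bounces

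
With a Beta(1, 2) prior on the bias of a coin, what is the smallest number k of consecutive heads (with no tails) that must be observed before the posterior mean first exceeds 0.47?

k = 1

After k heads and 0 tails the posterior is Beta(1+k, 2), with mean (1+k)/(1+2+k).
Set (1+k)/(3+k) > 0.47 and solve: k > (0.47·3 − 1)/(1 − 0.47) = 0.774.
The smallest integer exceeding 0.774 is 1, and checking k=1: (2)/(4) = 0.5000 > 0.47.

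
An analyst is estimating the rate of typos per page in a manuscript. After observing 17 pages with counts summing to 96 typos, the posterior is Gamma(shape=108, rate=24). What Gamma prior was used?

Gamma(shape=12, rate=7)

A Gamma(α, β) prior (rate parametrization) on a Poisson rate with n observations summing to S gives posterior Gamma(α+S, β+n).
So α = 108 − 96 = 12 and β = 24 − 17 = 7.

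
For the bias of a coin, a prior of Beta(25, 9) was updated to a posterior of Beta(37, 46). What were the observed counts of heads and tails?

12 heads and 37 tails

Beta is conjugate to the binomial likelihood: posterior = Beta(α+s, β+f).
So s = 37 − 25 = 12 and f = 46 − 9 = 37.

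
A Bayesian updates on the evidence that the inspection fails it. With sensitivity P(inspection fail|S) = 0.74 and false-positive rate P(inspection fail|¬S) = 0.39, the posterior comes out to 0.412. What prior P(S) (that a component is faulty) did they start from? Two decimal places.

Bayes' rule in odds form gives O(S|E) = O(S)·[P(E|S)/P(E|¬S)], hence O(S) = O(S|E)/LR.
Posterior odds = 0.412/(1−0.412) = 0.7007. LR = 0.74/0.39 = 1.8974.
Prior odds = 0.7007/1.8974 = 0.3693, so P(S) = 0.3693/(1+0.3693) ≈ 0.27.

P(S) = 0.27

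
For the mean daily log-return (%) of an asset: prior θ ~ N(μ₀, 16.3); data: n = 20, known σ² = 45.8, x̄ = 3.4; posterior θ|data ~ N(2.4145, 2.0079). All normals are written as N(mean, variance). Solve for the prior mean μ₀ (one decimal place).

μ₀ = -4.6

With known observation variance, the Normal–Normal posterior has precision τ_n = τ₀ + n/σ² and mean μ_n = (τ₀μ₀ + (n/σ²)x̄)/τ_n.
Here τ₀ = 1/16.3 = 0.061350 and τ_data = 20/45.8 = 0.436681, so τ_n = 0.498031.
Rearranging for μ₀: μ₀ = (μ_n·τ_n − τ_data·x̄)/τ₀ = (2.4145·0.498031 − 0.436681·3.4) / 0.061350 = -0.282220/0.061350 ≈ -4.6.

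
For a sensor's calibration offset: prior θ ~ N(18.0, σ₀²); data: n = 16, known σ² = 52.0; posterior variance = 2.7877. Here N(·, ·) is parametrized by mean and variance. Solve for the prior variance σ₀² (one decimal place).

For the Normal–Normal model with known σ², precisions add: τ_n = τ₀ + n/σ².
So 1/σ₀² = 1/2.7877 − 16/52.0 = 0.358719 − 0.307692 = 0.051027.
Hence σ₀² = 1/0.051027 ≈ 19.6.

σ₀² = 19.6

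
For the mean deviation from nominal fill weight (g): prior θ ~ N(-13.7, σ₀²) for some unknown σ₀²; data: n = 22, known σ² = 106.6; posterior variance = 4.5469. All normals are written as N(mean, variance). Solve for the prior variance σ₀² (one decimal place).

σ₀² = 73.8

For the Normal–Normal model with known σ², precisions add: τ_n = τ₀ + n/σ².
So 1/σ₀² = 1/4.5469 − 22/106.6 = 0.219930 − 0.206379 = 0.013551.
Hence σ₀² = 1/0.013551 ≈ 73.8.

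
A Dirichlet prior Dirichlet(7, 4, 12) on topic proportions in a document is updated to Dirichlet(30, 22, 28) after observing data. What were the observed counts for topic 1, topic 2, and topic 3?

counts (23, 18, 16)

For a Dirichlet(α) prior with multinomial counts c, the posterior is Dirichlet(α + c) componentwise.
Counts are posterior − prior componentwise: 30−7=23, 22−4=18, 28−12=16.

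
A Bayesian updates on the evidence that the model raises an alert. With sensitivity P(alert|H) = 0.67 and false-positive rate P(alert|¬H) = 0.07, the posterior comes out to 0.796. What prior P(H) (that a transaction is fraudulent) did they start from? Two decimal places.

Bayes' rule in odds form gives O(H|E) = O(H)·[P(E|H)/P(E|¬H)], hence O(H) = O(H|E)/LR.
Posterior odds = 0.796/(1−0.796) = 3.9020. LR = 0.67/0.07 = 9.5714.
Prior odds = 3.9020/9.5714 = 0.4077, so P(H) = 0.4077/(1+0.4077) ≈ 0.29.

P(H) = 0.29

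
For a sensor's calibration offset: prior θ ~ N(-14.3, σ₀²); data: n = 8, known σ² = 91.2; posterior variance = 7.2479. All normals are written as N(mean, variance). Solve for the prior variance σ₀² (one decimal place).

σ₀² = 19.9

For the Normal–Normal model with known σ², precisions add: τ_n = τ₀ + n/σ².
So 1/σ₀² = 1/7.2479 − 8/91.2 = 0.137971 − 0.087719 = 0.050252.
Hence σ₀² = 1/0.050252 ≈ 19.9.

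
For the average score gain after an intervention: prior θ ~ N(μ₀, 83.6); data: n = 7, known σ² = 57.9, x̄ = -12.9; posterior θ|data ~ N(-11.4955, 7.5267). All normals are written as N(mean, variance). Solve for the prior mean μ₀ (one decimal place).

The posterior mean is a precision-weighted average: μ_n = (τ₀μ₀ + τ_data·x̄)/(τ₀+τ_data), with τ₀=1/σ₀² and τ_data=n/σ².
Here τ₀ = 1/83.6 = 0.011962 and τ_data = 7/57.9 = 0.120898, so τ_n = 0.132860.
Rearranging for μ₀: μ₀ = (μ_n·τ_n − τ_data·x̄)/τ₀ = (-11.4955·0.132860 − 0.120898·-12.9) / 0.011962 = 0.032292/0.011962 ≈ 2.7.

μ₀ = 2.7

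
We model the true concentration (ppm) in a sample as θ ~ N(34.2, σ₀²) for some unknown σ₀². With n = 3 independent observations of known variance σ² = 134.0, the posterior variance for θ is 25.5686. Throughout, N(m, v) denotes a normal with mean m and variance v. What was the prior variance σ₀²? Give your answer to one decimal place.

σ₀² = 59.8

For the Normal–Normal model with known σ², precisions add: τ_n = τ₀ + n/σ².
So 1/σ₀² = 1/25.5686 − 3/134.0 = 0.039110 − 0.022388 = 0.016722.
Hence σ₀² = 1/0.016722 ≈ 59.8.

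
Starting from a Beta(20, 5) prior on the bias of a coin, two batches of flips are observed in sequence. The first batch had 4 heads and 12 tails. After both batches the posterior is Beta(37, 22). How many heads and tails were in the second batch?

13 heads and 5 tails

Because Beta–binomial updating is additive in the counts, the combined data contributed (α_post−α_prior, β_post−β_prior) successes and failures.
Total across both batches: 37−20=17 heads, 22−5=17 tails.
Subtract the first batch: 17−4=13 heads and 17−12=5 tails.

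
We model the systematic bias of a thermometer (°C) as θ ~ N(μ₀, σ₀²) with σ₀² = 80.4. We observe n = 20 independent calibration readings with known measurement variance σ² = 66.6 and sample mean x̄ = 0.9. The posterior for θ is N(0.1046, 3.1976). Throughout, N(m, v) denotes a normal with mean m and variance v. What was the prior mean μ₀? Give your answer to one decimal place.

μ₀ = -19.1

The posterior mean is a precision-weighted average: μ_n = (τ₀μ₀ + τ_data·x̄)/(τ₀+τ_data), with τ₀=1/σ₀² and τ_data=n/σ².
Here τ₀ = 1/80.4 = 0.012438 and τ_data = 20/66.6 = 0.300300, so τ_n = 0.312738.
Rearranging for μ₀: μ₀ = (μ_n·τ_n − τ_data·x̄)/τ₀ = (0.1046·0.312738 − 0.300300·0.9) / 0.012438 = -0.237558/0.012438 ≈ -19.1.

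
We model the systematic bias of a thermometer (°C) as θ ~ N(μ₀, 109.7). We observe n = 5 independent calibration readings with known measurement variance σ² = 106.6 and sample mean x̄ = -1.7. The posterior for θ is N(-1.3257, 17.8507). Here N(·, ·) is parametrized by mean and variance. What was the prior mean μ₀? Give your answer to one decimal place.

The posterior mean is a precision-weighted average: μ_n = (τ₀μ₀ + τ_data·x̄)/(τ₀+τ_data), with τ₀=1/σ₀² and τ_data=n/σ².
Here τ₀ = 1/109.7 = 0.009116 and τ_data = 5/106.6 = 0.046904, so τ_n = 0.056020.
Rearranging for μ₀: μ₀ = (μ_n·τ_n − τ_data·x̄)/τ₀ = (-1.3257·0.056020 − 0.046904·-1.7) / 0.009116 = 0.005471/0.009116 ≈ 0.6.

μ₀ = 0.6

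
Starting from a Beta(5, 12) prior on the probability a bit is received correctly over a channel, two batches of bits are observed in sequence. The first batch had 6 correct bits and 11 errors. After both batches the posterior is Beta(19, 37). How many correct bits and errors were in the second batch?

Sequential conjugate updates are equivalent to a single update on the pooled data, so total successes = posterior α − prior α and total failures = posterior β − prior β.
Total across both batches: 19−5=14 correct bits, 37−12=25 errors.
Subtract the first batch: 14−6=8 correct bits and 25−11=14 errors.

8 correct bits and 14 errors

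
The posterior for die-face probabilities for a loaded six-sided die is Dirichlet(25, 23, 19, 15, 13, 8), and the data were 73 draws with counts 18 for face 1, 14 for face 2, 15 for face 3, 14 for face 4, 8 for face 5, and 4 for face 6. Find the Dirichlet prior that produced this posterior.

For a Dirichlet(α) prior with multinomial counts c, the posterior is Dirichlet(α + c) componentwise.
Subtract each count from the matching posterior parameter: 25−18=7, 23−14=9, 19−15=4, 15−14=1, 13−8=5, 8−4=4.

Dirichlet(7, 9, 4, 1, 5, 4)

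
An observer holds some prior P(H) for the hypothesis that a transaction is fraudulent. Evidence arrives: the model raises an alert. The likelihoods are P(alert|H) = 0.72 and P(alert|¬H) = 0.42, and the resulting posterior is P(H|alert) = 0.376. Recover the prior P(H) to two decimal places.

Bayes' rule in odds form gives O(H|E) = O(H)·[P(E|H)/P(E|¬H)], hence O(H) = O(H|E)/LR.
Posterior odds = 0.376/(1−0.376) = 0.6026. LR = 0.72/0.42 = 1.7143.
Prior odds = 0.6026/1.7143 = 0.3515, so P(H) = 0.3515/(1+0.3515) ≈ 0.26.

P(H) = 0.26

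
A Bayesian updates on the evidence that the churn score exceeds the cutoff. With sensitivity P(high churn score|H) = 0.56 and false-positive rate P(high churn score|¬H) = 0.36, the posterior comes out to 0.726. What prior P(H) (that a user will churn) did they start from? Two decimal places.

P(H) = 0.63

In odds form, posterior odds = prior odds × likelihood ratio, so prior odds = posterior odds ÷ LR.
Posterior odds = 0.726/(1−0.726) = 2.6496. LR = 0.56/0.36 = 1.5556.
Prior odds = 2.6496/1.5556 = 1.7033, so P(H) = 1.7033/(1+1.7033) ≈ 0.63.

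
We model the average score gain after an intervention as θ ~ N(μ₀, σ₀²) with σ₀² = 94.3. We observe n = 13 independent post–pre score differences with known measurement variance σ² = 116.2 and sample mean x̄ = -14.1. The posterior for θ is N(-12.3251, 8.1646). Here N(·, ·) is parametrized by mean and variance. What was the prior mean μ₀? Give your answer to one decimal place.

With known observation variance, the Normal–Normal posterior has precision τ_n = τ₀ + n/σ² and mean μ_n = (τ₀μ₀ + (n/σ²)x̄)/τ_n.
Here τ₀ = 1/94.3 = 0.010604 and τ_data = 13/116.2 = 0.111876, so τ_n = 0.122480.
Rearranging for μ₀: μ₀ = (μ_n·τ_n − τ_data·x̄)/τ₀ = (-12.3251·0.122480 − 0.111876·-14.1) / 0.010604 = 0.067873/0.010604 ≈ 6.4.

μ₀ = 6.4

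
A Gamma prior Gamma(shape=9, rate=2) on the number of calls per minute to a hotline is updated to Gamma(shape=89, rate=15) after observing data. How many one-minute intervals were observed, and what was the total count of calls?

n = 13 one-minute intervals with total 80 calls

Gamma–Poisson conjugacy: posterior shape = α + Σxᵢ, posterior rate = β + n.
Matching: Σxᵢ = 89 − 9 = 80 and n = 15 − 2 = 13.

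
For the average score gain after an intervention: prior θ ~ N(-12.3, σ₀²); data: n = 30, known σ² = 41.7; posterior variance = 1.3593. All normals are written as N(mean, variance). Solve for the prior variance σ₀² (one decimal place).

For the Normal–Normal model with known σ², precisions add: τ_n = τ₀ + n/σ².
So 1/σ₀² = 1/1.3593 − 30/41.7 = 0.735673 − 0.719424 = 0.016249.
Hence σ₀² = 1/0.016249 ≈ 61.5.

σ₀² = 61.5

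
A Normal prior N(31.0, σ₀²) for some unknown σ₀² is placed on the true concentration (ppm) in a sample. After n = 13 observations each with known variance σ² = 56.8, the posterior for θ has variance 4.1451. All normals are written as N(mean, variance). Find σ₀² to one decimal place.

Posterior precision equals prior precision plus data precision: 1/σ_n² = 1/σ₀² + n/σ².
So 1/σ₀² = 1/4.1451 − 13/56.8 = 0.241249 − 0.228873 = 0.012376.
Hence σ₀² = 1/0.012376 ≈ 80.8.

σ₀² = 80.8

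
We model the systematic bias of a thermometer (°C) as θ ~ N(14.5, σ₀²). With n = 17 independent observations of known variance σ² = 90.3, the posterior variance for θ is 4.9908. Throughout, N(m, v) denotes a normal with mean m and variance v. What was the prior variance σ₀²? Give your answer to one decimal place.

For the Normal–Normal model with known σ², precisions add: τ_n = τ₀ + n/σ².
So 1/σ₀² = 1/4.9908 − 17/90.3 = 0.200369 − 0.188261 = 0.012108.
Hence σ₀² = 1/0.012108 ≈ 82.6.

σ₀² = 82.6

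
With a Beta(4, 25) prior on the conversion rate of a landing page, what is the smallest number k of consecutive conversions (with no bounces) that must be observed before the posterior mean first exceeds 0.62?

k = 37

After k conversions and 0 bounces the posterior is Beta(4+k, 25), with mean (4+k)/(4+25+k).
Set (4+k)/(29+k) > 0.62 and solve: k > (0.62·29 − 4)/(1 − 0.62) = 36.789.
The smallest integer exceeding 36.789 is 37.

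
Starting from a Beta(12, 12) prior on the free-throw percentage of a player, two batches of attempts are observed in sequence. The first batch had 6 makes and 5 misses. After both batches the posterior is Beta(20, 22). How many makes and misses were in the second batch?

2 makes and 5 misses

Because Beta–binomial updating is additive in the counts, the combined data contributed (α_post−α_prior, β_post−β_prior) successes and failures.
Total across both batches: 20−12=8 makes, 22−12=10 misses.
Subtract the first batch: 8−6=2 makes and 10−5=5 misses.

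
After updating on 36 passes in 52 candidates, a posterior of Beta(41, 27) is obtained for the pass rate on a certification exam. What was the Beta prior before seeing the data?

Beta(5, 11)

Under Beta–binomial conjugacy the posterior parameters are (a+s, b+f).
Subtract the data counts: 41−36=5, 27−16=11.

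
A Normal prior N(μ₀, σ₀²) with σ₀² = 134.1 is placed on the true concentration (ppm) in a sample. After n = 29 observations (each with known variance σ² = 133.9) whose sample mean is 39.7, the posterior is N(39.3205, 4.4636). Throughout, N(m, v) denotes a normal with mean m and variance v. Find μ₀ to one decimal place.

μ₀ = 28.3

The posterior mean is a precision-weighted average: μ_n = (τ₀μ₀ + τ_data·x̄)/(τ₀+τ_data), with τ₀=1/σ₀² and τ_data=n/σ².
Here τ₀ = 1/134.1 = 0.007457 and τ_data = 29/133.9 = 0.216580, so τ_n = 0.224037.
Rearranging for μ₀: μ₀ = (μ_n·τ_n − τ_data·x̄)/τ₀ = (39.3205·0.224037 − 0.216580·39.7) / 0.007457 = 0.211021/0.007457 ≈ 28.3.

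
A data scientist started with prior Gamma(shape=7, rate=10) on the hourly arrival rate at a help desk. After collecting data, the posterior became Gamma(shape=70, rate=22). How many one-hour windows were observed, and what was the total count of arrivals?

Gamma–Poisson conjugacy: posterior shape = α + Σxᵢ, posterior rate = β + n.
Matching: Σxᵢ = 70 − 7 = 63 and n = 22 − 10 = 12.

n = 12 one-hour windows with total 63 arrivals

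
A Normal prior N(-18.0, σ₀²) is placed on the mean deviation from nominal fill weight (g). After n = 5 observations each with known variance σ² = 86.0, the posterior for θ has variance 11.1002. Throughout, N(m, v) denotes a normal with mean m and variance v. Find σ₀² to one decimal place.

σ₀² = 31.3

For the Normal–Normal model with known σ², precisions add: τ_n = τ₀ + n/σ².
So 1/σ₀² = 1/11.1002 − 5/86.0 = 0.090088 − 0.058140 = 0.031948.
Hence σ₀² = 1/0.031948 ≈ 31.3.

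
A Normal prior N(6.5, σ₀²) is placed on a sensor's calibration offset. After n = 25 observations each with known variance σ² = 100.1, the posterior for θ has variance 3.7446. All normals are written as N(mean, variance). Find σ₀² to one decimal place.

For the Normal–Normal model with known σ², precisions add: τ_n = τ₀ + n/σ².
So 1/σ₀² = 1/3.7446 − 25/100.1 = 0.267051 − 0.249750 = 0.017301.
Hence σ₀² = 1/0.017301 ≈ 57.8.

σ₀² = 57.8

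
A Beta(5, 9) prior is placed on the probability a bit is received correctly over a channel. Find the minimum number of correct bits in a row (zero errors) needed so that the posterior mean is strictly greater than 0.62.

After k correct bits and 0 errors the posterior is Beta(5+k, 9), with mean (5+k)/(5+9+k).
Set (5+k)/(14+k) > 0.62 and solve: k > (0.62·14 − 5)/(1 − 0.62) = 9.684.
The smallest integer exceeding 9.684 is 10.

k = 10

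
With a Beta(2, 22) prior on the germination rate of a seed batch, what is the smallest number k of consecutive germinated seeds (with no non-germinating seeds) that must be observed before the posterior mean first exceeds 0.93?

After k germinated seeds and 0 non-germinating seeds the posterior is Beta(2+k, 22), with mean (2+k)/(2+22+k).
Set (2+k)/(24+k) > 0.93 and solve: k > (0.93·24 − 2)/(1 − 0.93) = 290.286.
The smallest integer exceeding 290.286 is 291.

k = 291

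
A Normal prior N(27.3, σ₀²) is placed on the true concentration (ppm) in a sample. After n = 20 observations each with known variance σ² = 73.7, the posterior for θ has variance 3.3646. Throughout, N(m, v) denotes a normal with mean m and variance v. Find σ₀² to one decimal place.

σ₀² = 38.7

For the Normal–Normal model with known σ², precisions add: τ_n = τ₀ + n/σ².
So 1/σ₀² = 1/3.3646 − 20/73.7 = 0.297212 − 0.271370 = 0.025842.
Hence σ₀² = 1/0.025842 ≈ 38.7.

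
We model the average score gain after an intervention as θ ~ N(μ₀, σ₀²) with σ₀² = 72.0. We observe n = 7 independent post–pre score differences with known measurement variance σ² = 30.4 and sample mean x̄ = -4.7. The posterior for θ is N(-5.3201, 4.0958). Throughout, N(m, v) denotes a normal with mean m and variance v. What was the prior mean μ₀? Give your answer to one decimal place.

The posterior mean is a precision-weighted average: μ_n = (τ₀μ₀ + τ_data·x̄)/(τ₀+τ_data), with τ₀=1/σ₀² and τ_data=n/σ².
Here τ₀ = 1/72.0 = 0.013889 and τ_data = 7/30.4 = 0.230263, so τ_n = 0.244152.
Rearranging for μ₀: μ₀ = (μ_n·τ_n − τ_data·x̄)/τ₀ = (-5.3201·0.244152 − 0.230263·-4.7) / 0.013889 = -0.216677/0.013889 ≈ -15.6.

μ₀ = -15.6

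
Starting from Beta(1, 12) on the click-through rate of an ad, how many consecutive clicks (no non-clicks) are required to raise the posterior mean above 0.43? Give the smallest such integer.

After k clicks and 0 non-clicks the posterior is Beta(1+k, 12), with mean (1+k)/(1+12+k).
Set (1+k)/(13+k) > 0.43 and solve: k > (0.43·13 − 1)/(1 − 0.43) = 8.053.
The smallest integer exceeding 8.053 is 9.

k = 9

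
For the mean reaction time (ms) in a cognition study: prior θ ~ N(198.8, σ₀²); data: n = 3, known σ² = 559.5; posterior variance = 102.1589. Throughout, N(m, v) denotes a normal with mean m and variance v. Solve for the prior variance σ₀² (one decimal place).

Posterior precision equals prior precision plus data precision: 1/σ_n² = 1/σ₀² + n/σ².
So 1/σ₀² = 1/102.1589 − 3/559.5 = 0.009789 − 0.005362 = 0.004427.
Hence σ₀² = 1/0.004427 ≈ 225.9.

σ₀² = 225.9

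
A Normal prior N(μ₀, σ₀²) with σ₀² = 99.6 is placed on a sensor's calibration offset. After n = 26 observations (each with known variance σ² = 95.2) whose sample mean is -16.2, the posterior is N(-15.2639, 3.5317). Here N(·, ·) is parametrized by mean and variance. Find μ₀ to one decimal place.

μ₀ = 10.2

The posterior mean is a precision-weighted average: μ_n = (τ₀μ₀ + τ_data·x̄)/(τ₀+τ_data), with τ₀=1/σ₀² and τ_data=n/σ².
Here τ₀ = 1/99.6 = 0.010040 and τ_data = 26/95.2 = 0.273109, so τ_n = 0.283149.
Rearranging for μ₀: μ₀ = (μ_n·τ_n − τ_data·x̄)/τ₀ = (-15.2639·0.283149 − 0.273109·-16.2) / 0.010040 = 0.102408/0.010040 ≈ 10.2.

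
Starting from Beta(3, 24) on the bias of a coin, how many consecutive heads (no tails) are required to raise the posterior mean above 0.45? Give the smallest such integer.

k = 17

After k heads and 0 tails the posterior is Beta(3+k, 24), with mean (3+k)/(3+24+k).
Set (3+k)/(27+k) > 0.45 and solve: k > (0.45·27 − 3)/(1 − 0.45) = 16.636.
The smallest integer exceeding 16.636 is 17, and checking k=17: (20)/(44) = 0.4545 > 0.45.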